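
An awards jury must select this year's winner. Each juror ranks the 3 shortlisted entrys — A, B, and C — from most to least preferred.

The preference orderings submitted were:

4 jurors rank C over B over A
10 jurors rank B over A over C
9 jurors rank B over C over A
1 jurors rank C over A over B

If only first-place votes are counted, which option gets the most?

B

First-place vote totals:
  A: 0
  B: 19
  C: 5
B has the most first-place votes.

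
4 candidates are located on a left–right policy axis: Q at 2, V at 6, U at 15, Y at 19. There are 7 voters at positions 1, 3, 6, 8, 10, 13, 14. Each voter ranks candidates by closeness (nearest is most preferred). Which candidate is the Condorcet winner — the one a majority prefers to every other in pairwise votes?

V

With single-peaked preferences on a line, the Condorcet winner is the candidate closest to the median voter.
The median voter (position 8) is closest to V at 6.
Check: V vs Q — voters closer to V: 5 of 7.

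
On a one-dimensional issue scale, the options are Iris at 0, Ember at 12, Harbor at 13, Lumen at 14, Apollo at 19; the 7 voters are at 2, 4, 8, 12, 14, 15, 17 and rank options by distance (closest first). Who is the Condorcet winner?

With single-peaked preferences on a line, the Condorcet winner is the candidate closest to the median voter.
The median voter (position 12) is closest to Ember at 12.
Check: Ember vs Harbor — voters closer to Ember: 4 of 7.

Ember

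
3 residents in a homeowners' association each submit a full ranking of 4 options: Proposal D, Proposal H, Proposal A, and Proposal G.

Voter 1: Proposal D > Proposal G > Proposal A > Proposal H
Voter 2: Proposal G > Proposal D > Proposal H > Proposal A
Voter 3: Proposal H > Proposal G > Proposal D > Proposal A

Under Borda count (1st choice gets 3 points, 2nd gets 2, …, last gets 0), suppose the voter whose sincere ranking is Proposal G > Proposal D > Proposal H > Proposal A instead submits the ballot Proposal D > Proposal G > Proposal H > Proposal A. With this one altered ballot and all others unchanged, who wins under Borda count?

Borda totals with the altered ballot: Proposal D 7, Proposal H 4, Proposal A 1, Proposal G 6.
The switch changes the winner from Proposal G to Proposal D.

Proposal D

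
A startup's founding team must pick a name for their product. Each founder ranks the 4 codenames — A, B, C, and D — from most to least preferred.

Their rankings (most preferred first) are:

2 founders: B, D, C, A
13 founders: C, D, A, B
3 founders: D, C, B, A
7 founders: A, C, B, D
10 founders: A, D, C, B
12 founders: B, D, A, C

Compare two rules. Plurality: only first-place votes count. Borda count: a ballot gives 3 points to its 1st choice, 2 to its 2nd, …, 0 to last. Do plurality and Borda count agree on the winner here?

No

Plurality first-place counts: A 17, B 14, C 13, D 3 → A.
Borda totals: A 76, B 52, C 71, D 83 → D.
The two rules disagree: plurality picks A, Borda picks D.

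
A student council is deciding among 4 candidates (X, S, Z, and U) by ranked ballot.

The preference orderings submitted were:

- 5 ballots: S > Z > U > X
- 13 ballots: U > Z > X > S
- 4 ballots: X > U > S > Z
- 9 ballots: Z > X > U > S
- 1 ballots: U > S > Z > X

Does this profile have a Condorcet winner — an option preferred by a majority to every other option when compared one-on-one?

Head-to-head results (32 voters total):
X vs S: X wins 26–6.
X vs Z: Z wins 28–4.
X vs U: U wins 19–13.
S vs Z: Z wins 22–10.
S vs U: U wins 27–5.
Z vs U: U wins 18–14.
U beats each rival — X (19–13), S (27–5), Z (18–14) — so U is the Condorcet winner.

Yes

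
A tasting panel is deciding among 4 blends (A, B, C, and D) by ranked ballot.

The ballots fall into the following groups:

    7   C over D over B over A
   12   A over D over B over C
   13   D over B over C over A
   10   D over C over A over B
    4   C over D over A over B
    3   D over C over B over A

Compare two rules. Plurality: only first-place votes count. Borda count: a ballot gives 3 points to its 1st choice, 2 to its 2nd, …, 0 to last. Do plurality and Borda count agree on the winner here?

Yes

Plurality first-place counts: A 12, B 0, C 11, D 26 → D.
Borda totals: A 50, B 48, C 72, D 124 → D.
The two rules agree on D.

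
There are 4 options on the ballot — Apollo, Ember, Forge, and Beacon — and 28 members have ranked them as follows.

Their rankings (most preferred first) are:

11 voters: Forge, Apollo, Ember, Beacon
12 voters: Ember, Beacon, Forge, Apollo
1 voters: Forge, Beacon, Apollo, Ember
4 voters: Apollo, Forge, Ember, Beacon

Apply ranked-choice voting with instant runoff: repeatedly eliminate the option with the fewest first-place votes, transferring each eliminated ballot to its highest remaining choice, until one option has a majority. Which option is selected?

Forge

Round 1: Ember 12, Forge 12, Apollo 4, Beacon 0. Beacon has the fewest and is eliminated.
Round 2: Ember 12, Forge 12, Apollo 4. Apollo has the fewest and is eliminated.
Round 3: Forge 16, Ember 12. Forge has a majority.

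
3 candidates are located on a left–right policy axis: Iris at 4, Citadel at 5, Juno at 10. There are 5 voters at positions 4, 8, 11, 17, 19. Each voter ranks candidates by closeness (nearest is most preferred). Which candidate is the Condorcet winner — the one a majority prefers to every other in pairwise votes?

Juno

With single-peaked preferences on a line, the Condorcet winner is the candidate closest to the median voter.
The median voter (position 11) is closest to Juno at 10.
Check: Juno vs Citadel — voters closer to Juno: 4 of 5.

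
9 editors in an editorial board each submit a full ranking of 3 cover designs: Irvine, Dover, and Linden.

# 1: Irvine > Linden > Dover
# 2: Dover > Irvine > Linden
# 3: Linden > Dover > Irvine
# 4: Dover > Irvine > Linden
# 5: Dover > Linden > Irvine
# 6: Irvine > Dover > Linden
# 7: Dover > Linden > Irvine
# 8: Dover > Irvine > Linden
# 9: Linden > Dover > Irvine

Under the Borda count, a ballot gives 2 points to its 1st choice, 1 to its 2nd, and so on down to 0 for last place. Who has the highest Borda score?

Borda scores:
  Irvine: 2 + 1 + 0 + 1 + 0 + 2 + 0 + 1 + 0 = 7
  Dover: 0 + 2 + 1 + 2 + 2 + 1 + 2 + 2 + 1 = 13
  Linden: 1 + 0 + 2 + 0 + 1 + 0 + 1 + 0 + 2 = 7
Dover has the highest total.

Dover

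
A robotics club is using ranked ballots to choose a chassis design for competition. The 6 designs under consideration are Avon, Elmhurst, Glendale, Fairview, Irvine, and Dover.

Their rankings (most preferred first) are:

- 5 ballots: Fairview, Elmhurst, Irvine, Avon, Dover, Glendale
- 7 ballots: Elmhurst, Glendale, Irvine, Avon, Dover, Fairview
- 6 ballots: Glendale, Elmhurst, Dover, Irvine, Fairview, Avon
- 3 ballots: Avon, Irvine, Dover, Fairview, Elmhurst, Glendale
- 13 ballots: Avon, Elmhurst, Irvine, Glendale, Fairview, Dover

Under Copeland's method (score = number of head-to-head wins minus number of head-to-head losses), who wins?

Elmhurst

Pairwise results:
  Avon vs Elmhurst: Elmhurst wins 18–16.
  Avon vs Glendale: Avon wins 21–13.
  Avon vs Fairview: Avon wins 23–11.
  Avon vs Irvine: Irvine wins 18–16.
  Avon vs Dover: Avon wins 28–6.
  Elmhurst vs Glendale: Elmhurst wins 28–6.
  Elmhurst vs Fairview: Elmhurst wins 26–8.
  Elmhurst vs Irvine: Elmhurst wins 31–3.
  Elmhurst vs Dover: Elmhurst wins 31–3.
  Glendale vs Fairview: Glendale wins 26–8.
  Glendale vs Irvine: Irvine wins 21–13.
  Glendale vs Dover: Glendale wins 26–8.
  Fairview vs Irvine: Irvine wins 29–5.
  Fairview vs Dover: Fairview wins 18–16.
  Irvine vs Dover: Irvine wins 28–6.
Copeland scores (wins − losses):
  Avon: 3 − 2 = 1
  Elmhurst: 5 − 0 = 5
  Glendale: 2 − 3 = -1
  Fairview: 1 − 4 = -3
  Irvine: 4 − 1 = 3
  Dover: 0 − 5 = -5
Elmhurst has the best Copeland score.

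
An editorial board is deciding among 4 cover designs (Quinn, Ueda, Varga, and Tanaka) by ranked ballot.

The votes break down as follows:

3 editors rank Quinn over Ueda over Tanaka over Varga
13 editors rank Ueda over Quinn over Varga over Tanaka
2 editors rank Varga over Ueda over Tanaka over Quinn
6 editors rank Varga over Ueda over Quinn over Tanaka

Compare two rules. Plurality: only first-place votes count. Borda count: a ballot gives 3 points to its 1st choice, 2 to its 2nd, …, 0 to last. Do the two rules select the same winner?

Yes

Plurality first-place counts: Quinn 3, Ueda 13, Varga 8, Tanaka 0 → Ueda.
Borda totals: Quinn 41, Ueda 61, Varga 37, Tanaka 5 → Ueda.
The two rules agree on Ueda.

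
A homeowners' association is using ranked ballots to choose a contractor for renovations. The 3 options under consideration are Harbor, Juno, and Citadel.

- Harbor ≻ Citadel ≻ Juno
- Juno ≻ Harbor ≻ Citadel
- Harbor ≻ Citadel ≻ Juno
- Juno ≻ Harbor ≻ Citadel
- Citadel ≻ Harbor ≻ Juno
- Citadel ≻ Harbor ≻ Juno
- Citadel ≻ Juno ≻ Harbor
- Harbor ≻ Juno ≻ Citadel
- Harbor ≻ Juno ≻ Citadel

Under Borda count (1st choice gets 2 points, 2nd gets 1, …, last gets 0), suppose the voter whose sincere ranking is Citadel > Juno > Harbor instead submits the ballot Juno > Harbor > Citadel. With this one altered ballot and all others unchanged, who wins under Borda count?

Harbor

Borda totals with the altered ballot: Harbor 13, Juno 8, Citadel 6.
The winner is unchanged: still Harbor.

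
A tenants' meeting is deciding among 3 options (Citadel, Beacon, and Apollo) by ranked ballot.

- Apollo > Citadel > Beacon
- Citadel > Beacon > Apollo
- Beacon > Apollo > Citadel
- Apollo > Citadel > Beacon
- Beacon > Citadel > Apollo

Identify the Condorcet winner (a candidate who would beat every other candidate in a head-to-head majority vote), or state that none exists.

Head-to-head results (5 voters total):
Citadel vs Beacon: Citadel wins 3–2.
Citadel vs Apollo: Apollo wins 3–2.
Beacon vs Apollo: Beacon wins 3–2.
No candidate beats all others: Citadel beats Beacon beats Apollo beats Citadel, a majority cycle.

None — there is no Condorcet winner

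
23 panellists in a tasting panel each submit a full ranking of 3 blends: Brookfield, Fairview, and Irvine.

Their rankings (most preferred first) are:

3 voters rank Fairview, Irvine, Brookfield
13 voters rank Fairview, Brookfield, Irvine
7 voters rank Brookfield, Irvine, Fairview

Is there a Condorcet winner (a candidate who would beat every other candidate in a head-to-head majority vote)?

Yes

Head-to-head results (23 voters total):
Brookfield vs Fairview: Fairview wins 16–7.
Brookfield vs Irvine: Brookfield wins 20–3.
Fairview vs Irvine: Fairview wins 16–7.
Fairview beats each rival — Brookfield (16–7), Irvine (16–7) — so Fairview is the Condorcet winner.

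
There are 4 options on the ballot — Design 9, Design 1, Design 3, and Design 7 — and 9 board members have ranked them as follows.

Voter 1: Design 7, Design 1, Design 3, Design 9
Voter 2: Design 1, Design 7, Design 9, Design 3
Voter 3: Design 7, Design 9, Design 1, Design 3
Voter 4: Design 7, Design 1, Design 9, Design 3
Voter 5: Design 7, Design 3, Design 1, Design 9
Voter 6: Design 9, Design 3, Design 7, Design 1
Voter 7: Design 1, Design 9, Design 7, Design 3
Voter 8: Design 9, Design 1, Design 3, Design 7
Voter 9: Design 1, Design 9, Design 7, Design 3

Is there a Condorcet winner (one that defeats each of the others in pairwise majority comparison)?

Head-to-head results (9 voters total):
Design 9 vs Design 1: Design 1 wins 6–3.
Design 9 vs Design 3: Design 9 wins 7–2.
Design 9 vs Design 7: Design 7 wins 5–4.
Design 1 vs Design 3: Design 1 wins 7–2.
Design 1 vs Design 7: Design 7 wins 5–4.
Design 3 vs Design 7: Design 7 wins 7–2.
Design 7 beats each rival — Design 9 (5–4), Design 1 (5–4), Design 3 (7–2) — so Design 7 is the Condorcet winner.

Yes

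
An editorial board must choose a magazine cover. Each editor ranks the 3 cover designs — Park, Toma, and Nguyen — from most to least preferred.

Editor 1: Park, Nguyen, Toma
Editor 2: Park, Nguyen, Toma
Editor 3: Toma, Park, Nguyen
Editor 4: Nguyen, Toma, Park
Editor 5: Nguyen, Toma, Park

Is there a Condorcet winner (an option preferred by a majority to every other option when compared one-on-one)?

Head-to-head results (5 voters total):
Park vs Toma: Toma wins 3–2.
Park vs Nguyen: Park wins 3–2.
Toma vs Nguyen: Nguyen wins 4–1.
No candidate beats all others: Park beats Nguyen beats Toma beats Park, a majority cycle.

No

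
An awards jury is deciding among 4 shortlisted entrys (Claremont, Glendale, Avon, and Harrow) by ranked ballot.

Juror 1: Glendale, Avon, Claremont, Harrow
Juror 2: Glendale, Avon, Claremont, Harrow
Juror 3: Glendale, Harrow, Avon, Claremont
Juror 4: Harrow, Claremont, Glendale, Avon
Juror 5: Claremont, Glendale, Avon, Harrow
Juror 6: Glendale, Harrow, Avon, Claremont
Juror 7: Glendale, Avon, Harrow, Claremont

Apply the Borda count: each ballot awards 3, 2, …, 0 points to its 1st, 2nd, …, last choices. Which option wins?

Glendale

Borda scores:
  Claremont: 1 + 1 + 0 + 2 + 3 + 0 + 0 = 7
  Glendale: 3 + 3 + 3 + 1 + 2 + 3 + 3 = 18
  Avon: 2 + 2 + 1 + 0 + 1 + 1 + 2 = 9
  Harrow: 0 + 0 + 2 + 3 + 0 + 2 + 1 = 8
Glendale has the highest total.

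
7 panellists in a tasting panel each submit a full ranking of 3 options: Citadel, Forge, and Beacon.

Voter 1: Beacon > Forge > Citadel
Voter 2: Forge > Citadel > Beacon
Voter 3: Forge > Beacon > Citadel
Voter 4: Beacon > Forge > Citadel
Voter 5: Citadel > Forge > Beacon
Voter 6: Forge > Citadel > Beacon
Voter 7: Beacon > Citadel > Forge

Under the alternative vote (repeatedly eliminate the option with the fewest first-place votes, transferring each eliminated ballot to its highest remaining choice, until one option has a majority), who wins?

Round 1: Forge 3, Beacon 3, Citadel 1. Citadel has the fewest and is eliminated.
Round 2: Forge 4, Beacon 3. Forge has a majority.

Forge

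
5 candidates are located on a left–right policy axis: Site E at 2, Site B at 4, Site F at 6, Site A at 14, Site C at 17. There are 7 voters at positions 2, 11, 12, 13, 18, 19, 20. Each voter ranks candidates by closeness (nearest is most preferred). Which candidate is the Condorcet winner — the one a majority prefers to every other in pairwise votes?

Site A

With single-peaked preferences on a line, the Condorcet winner is the candidate closest to the median voter.
The median voter (position 13) is closest to Site A at 14.
Check: Site A vs Site B — voters closer to Site A: 6 of 7.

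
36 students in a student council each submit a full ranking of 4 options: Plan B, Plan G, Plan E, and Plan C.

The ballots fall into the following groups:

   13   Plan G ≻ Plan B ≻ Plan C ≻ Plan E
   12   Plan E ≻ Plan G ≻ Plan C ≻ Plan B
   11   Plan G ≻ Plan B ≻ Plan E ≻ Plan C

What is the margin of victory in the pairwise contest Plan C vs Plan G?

36

Ballots ranking Plan C above Plan G: 0.
Ballots ranking Plan G above Plan C: 13+12+11 = 36.
Plan G wins 36–0, a margin of 36.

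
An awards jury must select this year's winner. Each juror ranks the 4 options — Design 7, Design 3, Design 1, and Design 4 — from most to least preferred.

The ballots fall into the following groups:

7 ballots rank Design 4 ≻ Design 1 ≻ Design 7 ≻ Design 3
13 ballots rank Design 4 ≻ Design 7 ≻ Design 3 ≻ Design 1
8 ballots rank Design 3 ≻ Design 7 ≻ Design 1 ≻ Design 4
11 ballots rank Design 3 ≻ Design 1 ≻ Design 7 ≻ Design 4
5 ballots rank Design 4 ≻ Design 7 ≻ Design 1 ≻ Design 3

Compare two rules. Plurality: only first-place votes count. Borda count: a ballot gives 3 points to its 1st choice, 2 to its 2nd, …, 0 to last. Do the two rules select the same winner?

Plurality first-place counts: Design 7 0, Design 3 19, Design 1 0, Design 4 25 → Design 4.
Borda totals: Design 7 70, Design 3 70, Design 1 49, Design 4 75 → Design 4.
The two rules agree on Design 4.

Yes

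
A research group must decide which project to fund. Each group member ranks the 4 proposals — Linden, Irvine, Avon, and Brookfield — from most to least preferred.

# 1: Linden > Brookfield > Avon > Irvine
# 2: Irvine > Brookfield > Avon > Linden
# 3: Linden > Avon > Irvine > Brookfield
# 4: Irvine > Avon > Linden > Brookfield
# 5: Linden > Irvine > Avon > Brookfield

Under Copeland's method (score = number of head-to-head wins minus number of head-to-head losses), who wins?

Linden

Pairwise results:
  Linden vs Irvine: Linden wins 3–2.
  Linden vs Avon: Linden wins 3–2.
  Linden vs Brookfield: Linden wins 4–1.
  Irvine vs Avon: Irvine wins 3–2.
  Irvine vs Brookfield: Irvine wins 4–1.
  Avon vs Brookfield: Avon wins 3–2.
Copeland scores (wins − losses):
  Linden: 3 − 0 = 3
  Irvine: 2 − 1 = 1
  Avon: 1 − 2 = -1
  Brookfield: 0 − 3 = -3
Linden has the best Copeland score.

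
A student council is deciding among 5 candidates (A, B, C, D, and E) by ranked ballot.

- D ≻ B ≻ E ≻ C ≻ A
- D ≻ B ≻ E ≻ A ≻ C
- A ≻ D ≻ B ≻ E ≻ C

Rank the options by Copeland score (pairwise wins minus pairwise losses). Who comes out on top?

Pairwise results:
  A vs B: B wins 2–1.
  A vs C: A wins 2–1.
  A vs D: D wins 2–1.
  A vs E: E wins 2–1.
  B vs C: B wins 3–0.
  B vs D: D wins 3–0.
  B vs E: B wins 3–0.
  C vs D: D wins 3–0.
  C vs E: E wins 3–0.
  D vs E: D wins 3–0.
Copeland scores (wins − losses):
  A: 1 − 3 = -2
  B: 3 − 1 = 2
  C: 0 − 4 = -4
  D: 4 − 0 = 4
  E: 2 − 2 = 0
D has the best Copeland score.

D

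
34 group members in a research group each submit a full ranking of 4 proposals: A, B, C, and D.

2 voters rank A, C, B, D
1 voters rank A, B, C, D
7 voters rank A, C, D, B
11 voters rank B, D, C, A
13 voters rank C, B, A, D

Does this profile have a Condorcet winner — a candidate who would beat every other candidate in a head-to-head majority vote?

Yes

Head-to-head results (34 voters total):
A vs B: B wins 24–10.
A vs C: C wins 24–10.
A vs D: A wins 23–11.
B vs C: C wins 22–12.
B vs D: B wins 27–7.
C vs D: C wins 23–11.
C beats each rival — A (24–10), B (22–12), D (23–11) — so C is the Condorcet winner.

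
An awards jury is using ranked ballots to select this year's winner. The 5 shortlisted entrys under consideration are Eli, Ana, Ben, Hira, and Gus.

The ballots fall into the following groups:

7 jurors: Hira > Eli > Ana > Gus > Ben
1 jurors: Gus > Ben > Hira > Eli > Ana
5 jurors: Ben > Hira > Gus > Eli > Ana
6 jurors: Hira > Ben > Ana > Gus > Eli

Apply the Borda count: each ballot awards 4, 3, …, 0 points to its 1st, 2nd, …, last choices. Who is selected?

Hira

Borda scores:
  Eli: 7·3 + 1 + 5·1 + 6·0 = 27
  Ana: 7·2 + 0 + 5·0 + 6·2 = 26
  Ben: 7·0 + 3 + 5·4 + 6·3 = 41
  Hira: 7·4 + 2 + 5·3 + 6·4 = 69
  Gus: 7·1 + 4 + 5·2 + 6·1 = 27
Hira has the highest total.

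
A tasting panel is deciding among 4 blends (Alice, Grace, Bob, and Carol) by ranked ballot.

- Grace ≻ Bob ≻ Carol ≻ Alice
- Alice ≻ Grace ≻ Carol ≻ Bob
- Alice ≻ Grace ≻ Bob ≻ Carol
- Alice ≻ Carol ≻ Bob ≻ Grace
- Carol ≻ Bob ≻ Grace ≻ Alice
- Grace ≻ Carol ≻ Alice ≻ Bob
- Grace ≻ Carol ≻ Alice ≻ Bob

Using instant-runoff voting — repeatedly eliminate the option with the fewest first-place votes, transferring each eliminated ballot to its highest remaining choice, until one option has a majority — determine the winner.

Grace

Round 1: Alice 3, Grace 3, Carol 1, Bob 0. Bob has the fewest and is eliminated.
Round 2: Alice 3, Grace 3, Carol 1. Carol has the fewest and is eliminated.
Round 3: Grace 4, Alice 3. Grace has a majority.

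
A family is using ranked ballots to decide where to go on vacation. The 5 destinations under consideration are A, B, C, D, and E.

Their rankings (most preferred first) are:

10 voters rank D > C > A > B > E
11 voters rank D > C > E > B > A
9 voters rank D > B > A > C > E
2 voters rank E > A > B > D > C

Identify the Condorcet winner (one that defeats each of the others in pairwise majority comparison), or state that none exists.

Head-to-head results (32 voters total):
A vs B: B wins 20–12.
A vs C: C wins 21–11.
A vs D: D wins 30–2.
A vs E: A wins 19–13.
B vs C: C wins 21–11.
B vs D: D wins 30–2.
B vs E: B wins 19–13.
C vs D: D wins 32–0.
C vs E: C wins 30–2.
D vs E: D wins 30–2.
D beats each rival — A (30–2), B (30–2), C (32–0), E (30–2) — so D is the Condorcet winner.

D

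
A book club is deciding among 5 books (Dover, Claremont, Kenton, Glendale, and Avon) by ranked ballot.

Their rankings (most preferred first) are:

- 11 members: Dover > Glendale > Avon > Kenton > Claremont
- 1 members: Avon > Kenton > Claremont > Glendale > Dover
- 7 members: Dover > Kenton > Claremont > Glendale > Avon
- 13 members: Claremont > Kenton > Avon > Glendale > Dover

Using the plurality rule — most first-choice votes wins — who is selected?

First-place vote totals:
  Dover: 18
  Claremont: 13
  Kenton: 0
  Glendale: 0
  Avon: 1
Dover has the most first-place votes.

Dover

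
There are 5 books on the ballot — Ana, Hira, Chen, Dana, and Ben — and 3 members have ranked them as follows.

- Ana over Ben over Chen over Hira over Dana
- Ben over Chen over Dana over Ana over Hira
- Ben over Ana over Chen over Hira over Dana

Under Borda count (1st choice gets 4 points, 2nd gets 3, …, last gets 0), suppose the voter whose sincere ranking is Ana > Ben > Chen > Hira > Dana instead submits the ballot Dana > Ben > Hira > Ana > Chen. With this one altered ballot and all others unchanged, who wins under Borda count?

Ben

Borda totals with the altered ballot: Ana 5, Hira 3, Chen 5, Dana 6, Ben 11.
The winner is unchanged: still Ben.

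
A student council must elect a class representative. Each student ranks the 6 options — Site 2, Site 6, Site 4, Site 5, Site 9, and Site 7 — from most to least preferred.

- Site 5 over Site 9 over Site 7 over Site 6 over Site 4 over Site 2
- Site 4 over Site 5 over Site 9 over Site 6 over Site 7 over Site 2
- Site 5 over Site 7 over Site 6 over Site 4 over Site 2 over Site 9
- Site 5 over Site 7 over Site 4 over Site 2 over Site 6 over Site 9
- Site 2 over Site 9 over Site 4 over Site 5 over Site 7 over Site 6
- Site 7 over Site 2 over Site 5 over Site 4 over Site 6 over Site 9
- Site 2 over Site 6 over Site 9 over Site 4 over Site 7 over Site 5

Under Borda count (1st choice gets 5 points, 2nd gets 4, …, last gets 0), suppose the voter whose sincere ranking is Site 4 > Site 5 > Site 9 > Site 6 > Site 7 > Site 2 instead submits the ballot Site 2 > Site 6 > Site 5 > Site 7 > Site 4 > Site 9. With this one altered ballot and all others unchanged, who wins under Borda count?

Borda totals with the altered ballot: Site 2 22, Site 6 15, Site 4 14, Site 5 23, Site 9 11, Site 7 20.
The winner is unchanged: still Site 5.

Site 5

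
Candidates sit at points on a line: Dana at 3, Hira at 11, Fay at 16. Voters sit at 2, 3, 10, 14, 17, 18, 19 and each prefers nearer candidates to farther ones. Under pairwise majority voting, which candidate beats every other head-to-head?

Fay

With single-peaked preferences on a line, the Condorcet winner is the candidate closest to the median voter.
The median voter (position 14) is closest to Fay at 16.
Check: Fay vs Hira — voters closer to Fay: 4 of 7.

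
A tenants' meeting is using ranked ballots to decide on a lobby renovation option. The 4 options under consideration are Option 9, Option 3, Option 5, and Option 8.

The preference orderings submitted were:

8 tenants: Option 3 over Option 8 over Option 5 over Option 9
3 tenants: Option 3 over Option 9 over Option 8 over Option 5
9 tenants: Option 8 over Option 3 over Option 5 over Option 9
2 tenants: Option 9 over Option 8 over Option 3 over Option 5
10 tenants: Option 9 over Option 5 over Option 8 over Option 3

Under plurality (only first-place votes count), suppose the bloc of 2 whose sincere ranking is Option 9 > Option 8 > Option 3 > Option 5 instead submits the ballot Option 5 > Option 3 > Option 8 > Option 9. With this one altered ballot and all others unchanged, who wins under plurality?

First-place totals with the altered ballot: Option 9 10, Option 3 11, Option 5 2, Option 8 9.
The switch changes the winner from Option 9 to Option 3.

Option 3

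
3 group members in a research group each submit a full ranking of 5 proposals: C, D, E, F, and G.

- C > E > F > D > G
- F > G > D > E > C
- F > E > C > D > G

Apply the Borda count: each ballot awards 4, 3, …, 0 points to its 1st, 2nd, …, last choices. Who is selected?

Borda scores:
  C: 4 + 0 + 2 = 6
  D: 1 + 2 + 1 = 4
  E: 3 + 1 + 3 = 7
  F: 2 + 4 + 4 = 10
  G: 0 + 3 + 0 = 3
F has the highest total.

F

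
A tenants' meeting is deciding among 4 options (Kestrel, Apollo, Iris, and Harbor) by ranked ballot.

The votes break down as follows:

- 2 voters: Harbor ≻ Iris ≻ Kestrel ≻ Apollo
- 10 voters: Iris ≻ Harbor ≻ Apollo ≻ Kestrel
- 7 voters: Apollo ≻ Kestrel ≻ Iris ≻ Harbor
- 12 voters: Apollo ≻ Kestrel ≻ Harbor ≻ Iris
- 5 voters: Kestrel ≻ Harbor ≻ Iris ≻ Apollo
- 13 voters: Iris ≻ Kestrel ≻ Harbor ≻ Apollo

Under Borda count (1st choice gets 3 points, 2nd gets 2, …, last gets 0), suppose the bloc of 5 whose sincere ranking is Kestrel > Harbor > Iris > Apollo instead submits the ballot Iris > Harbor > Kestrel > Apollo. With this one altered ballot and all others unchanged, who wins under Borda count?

Borda totals with the altered ballot: Kestrel 71, Apollo 67, Iris 95, Harbor 61.
The winner is unchanged: still Iris.

Iris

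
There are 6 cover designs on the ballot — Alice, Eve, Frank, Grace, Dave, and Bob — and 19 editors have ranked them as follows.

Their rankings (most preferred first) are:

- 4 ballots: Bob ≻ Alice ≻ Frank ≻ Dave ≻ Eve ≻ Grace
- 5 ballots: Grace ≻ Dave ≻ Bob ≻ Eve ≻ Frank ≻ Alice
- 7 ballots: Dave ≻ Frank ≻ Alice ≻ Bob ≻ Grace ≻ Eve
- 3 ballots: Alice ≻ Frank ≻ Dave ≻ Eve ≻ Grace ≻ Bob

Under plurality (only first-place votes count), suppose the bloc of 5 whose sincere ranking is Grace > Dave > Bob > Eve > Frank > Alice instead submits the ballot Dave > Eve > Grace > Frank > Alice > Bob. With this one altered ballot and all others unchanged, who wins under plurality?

Dave

First-place totals with the altered ballot: Alice 3, Eve 0, Frank 0, Grace 0, Dave 12, Bob 4.
The winner is unchanged: still Dave.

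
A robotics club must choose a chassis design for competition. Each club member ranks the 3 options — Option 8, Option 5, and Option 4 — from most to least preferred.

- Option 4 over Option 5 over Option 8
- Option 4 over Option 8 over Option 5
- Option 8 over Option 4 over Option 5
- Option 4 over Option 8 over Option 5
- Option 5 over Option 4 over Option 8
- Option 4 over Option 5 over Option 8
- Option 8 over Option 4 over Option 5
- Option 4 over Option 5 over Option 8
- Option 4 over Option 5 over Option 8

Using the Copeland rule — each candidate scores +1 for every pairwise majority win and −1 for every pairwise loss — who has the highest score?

Pairwise results:
  Option 8 vs Option 5: Option 5 wins 5–4.
  Option 8 vs Option 4: Option 4 wins 7–2.
  Option 5 vs Option 4: Option 4 wins 8–1.
Copeland scores (wins − losses):
  Option 8: 0 − 2 = -2
  Option 5: 1 − 1 = 0
  Option 4: 2 − 0 = 2
Option 4 has the best Copeland score.

Option 4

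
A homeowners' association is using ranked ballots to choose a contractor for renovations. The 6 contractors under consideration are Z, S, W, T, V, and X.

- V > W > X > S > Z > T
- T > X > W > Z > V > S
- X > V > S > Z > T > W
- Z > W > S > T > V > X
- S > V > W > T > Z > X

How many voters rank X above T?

2

Ballots ranking X above T: 2.
Ballots ranking T above X: 3.
So 2 of 5 voters prefer X to T.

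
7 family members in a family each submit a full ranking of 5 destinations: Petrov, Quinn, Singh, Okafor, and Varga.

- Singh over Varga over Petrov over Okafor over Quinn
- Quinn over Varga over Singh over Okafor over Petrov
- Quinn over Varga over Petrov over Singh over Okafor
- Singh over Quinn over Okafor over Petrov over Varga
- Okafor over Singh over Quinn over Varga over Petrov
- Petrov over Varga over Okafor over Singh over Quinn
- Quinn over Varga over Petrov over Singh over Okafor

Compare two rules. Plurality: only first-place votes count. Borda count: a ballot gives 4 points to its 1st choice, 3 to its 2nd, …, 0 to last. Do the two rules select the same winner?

Yes

Plurality first-place counts: Petrov 1, Quinn 3, Singh 2, Okafor 1, Varga 0 → Quinn.
Borda totals: Petrov 11, Quinn 17, Singh 16, Okafor 10, Varga 16 → Quinn.
The two rules agree on Quinn.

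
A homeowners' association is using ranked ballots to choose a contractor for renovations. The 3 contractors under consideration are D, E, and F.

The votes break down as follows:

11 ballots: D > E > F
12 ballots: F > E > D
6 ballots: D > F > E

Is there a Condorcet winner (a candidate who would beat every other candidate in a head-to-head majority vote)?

Yes

Head-to-head results (29 voters total):
D vs E: D wins 17–12.
D vs F: D wins 17–12.
E vs F: F wins 18–11.
D beats each rival — E (17–12), F (17–12) — so D is the Condorcet winner.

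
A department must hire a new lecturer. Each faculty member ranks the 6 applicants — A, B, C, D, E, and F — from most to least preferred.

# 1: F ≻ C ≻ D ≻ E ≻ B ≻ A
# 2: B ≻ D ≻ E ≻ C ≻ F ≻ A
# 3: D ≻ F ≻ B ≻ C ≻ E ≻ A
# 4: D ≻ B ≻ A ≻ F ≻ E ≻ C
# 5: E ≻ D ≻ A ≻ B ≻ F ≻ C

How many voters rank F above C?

Ballots ranking F above C: 4.
Ballots ranking C above F: 1.
So 4 of 5 voters prefer F to C.

4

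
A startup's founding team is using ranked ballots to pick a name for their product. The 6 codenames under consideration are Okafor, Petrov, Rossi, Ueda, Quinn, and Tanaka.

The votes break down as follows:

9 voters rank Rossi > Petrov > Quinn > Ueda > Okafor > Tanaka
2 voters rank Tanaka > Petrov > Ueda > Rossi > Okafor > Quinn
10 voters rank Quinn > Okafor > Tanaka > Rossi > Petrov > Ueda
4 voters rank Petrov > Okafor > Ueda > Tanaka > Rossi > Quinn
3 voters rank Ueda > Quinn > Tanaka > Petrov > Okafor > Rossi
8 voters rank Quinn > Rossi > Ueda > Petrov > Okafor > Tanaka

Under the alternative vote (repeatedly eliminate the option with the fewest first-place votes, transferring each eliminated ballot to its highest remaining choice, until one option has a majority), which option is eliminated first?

Okafor

Round 1: Quinn 18, Rossi 9, Petrov 4, Ueda 3, Tanaka 2, Okafor 0. Okafor has the fewest and is eliminated.
Round 2: Quinn 18, Rossi 9, Petrov 4, Ueda 3, Tanaka 2. Tanaka has the fewest and is eliminated.
Round 3: Quinn 18, Rossi 9, Petrov 6, Ueda 3. Ueda has the fewest and is eliminated.
Round 4: Quinn 21, Rossi 9, Petrov 6. Quinn has a majority.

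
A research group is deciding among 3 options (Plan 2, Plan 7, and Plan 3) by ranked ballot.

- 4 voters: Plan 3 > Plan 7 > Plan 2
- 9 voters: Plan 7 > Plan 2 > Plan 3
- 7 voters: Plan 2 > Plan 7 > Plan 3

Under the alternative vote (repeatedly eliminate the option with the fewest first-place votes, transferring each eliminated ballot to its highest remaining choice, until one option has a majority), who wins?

Plan 7

Round 1: Plan 7 9, Plan 2 7, Plan 3 4. Plan 3 has the fewest and is eliminated.
Round 2: Plan 7 13, Plan 2 7. Plan 7 has a majority.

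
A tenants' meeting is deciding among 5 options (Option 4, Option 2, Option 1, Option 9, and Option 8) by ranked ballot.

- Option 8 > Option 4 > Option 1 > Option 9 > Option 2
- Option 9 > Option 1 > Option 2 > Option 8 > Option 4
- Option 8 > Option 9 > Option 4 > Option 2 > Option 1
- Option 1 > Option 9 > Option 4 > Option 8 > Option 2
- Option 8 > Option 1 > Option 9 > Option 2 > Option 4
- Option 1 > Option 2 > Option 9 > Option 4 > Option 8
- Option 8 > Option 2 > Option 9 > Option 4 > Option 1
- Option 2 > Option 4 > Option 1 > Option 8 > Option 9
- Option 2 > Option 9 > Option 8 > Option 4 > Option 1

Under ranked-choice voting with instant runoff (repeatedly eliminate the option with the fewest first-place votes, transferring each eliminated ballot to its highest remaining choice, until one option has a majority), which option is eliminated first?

Option 4

Round 1: Option 8 4, Option 2 2, Option 1 2, Option 9 1, Option 4 0. Option 4 has the fewest and is eliminated.
Round 2: Option 8 4, Option 2 2, Option 1 2, Option 9 1. Option 9 has the fewest and is eliminated.
Round 3: Option 8 4, Option 1 3, Option 2 2. Option 2 has the fewest and is eliminated.
Round 4: Option 8 5, Option 1 4. Option 8 has a majority.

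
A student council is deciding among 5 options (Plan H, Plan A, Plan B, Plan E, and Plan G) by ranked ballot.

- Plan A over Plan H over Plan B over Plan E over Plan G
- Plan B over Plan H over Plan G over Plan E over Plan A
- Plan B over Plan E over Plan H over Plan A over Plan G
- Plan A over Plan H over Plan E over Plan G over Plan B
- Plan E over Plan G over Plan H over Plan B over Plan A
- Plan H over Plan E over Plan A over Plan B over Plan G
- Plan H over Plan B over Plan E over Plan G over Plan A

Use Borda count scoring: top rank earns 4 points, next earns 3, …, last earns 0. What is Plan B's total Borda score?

15

Borda scores:
  Plan H: 3 + 3 + 2 + 3 + 2 + 4 + 4 = 21
  Plan A: 4 + 0 + 1 + 4 + 0 + 2 + 0 = 11
  Plan B: 2 + 4 + 4 + 0 + 1 + 1 + 3 = 15
  Plan E: 1 + 1 + 3 + 2 + 4 + 3 + 2 = 16
  Plan G: 0 + 2 + 0 + 1 + 3 + 0 + 1 = 7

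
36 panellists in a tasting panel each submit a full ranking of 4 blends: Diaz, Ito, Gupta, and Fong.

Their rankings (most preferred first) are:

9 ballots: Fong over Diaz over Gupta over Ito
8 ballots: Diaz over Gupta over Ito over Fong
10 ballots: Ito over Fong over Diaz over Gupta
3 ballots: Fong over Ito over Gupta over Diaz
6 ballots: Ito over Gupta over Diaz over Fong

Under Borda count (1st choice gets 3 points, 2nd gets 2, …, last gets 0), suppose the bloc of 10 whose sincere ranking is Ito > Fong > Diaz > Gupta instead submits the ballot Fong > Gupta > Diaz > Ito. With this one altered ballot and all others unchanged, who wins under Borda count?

Fong

Borda totals with the altered ballot: Diaz 58, Ito 32, Gupta 60, Fong 66.
The switch changes the winner from Ito to Fong.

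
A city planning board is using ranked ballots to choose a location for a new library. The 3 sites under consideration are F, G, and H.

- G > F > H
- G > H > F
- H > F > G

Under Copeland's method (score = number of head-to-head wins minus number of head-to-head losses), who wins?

G

Pairwise results:
  F vs G: G wins 2–1.
  F vs H: H wins 2–1.
  G vs H: G wins 2–1.
Copeland scores (wins − losses):
  F: 0 − 2 = -2
  G: 2 − 0 = 2
  H: 1 − 1 = 0
G has the best Copeland score.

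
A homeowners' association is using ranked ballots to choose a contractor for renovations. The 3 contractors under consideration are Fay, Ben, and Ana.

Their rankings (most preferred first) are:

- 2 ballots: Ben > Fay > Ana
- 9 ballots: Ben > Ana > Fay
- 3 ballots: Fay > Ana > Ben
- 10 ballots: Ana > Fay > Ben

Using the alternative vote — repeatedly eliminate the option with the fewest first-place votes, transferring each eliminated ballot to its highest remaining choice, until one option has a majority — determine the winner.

Ana

Round 1: Ben 11, Ana 10, Fay 3. Fay has the fewest and is eliminated.
Round 2: Ana 13, Ben 11. Ana has a majority.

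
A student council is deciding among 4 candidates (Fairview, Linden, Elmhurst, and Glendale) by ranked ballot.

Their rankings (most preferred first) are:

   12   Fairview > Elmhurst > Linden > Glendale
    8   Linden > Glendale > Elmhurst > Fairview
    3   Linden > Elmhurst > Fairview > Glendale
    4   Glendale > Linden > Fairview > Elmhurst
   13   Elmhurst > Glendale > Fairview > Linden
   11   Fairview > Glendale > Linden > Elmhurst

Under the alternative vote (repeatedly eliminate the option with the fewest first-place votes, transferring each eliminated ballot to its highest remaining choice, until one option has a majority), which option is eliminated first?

Glendale

Round 1: Fairview 23, Elmhurst 13, Linden 11, Glendale 4. Glendale has the fewest and is eliminated.
Round 2: Fairview 23, Linden 15, Elmhurst 13. Elmhurst has the fewest and is eliminated.
Round 3: Fairview 36, Linden 15. Fairview has a majority.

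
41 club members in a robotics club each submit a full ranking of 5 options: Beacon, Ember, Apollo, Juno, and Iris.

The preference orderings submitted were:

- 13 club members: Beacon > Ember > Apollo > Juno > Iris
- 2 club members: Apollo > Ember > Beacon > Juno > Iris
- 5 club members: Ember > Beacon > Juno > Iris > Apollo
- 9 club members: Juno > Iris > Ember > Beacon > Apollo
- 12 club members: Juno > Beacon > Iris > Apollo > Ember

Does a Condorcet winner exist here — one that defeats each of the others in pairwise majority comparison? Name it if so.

Head-to-head results (41 voters total):
Beacon vs Ember: Beacon wins 25–16.
Beacon vs Apollo: Beacon wins 39–2.
Beacon vs Juno: Juno wins 21–20.
Beacon vs Iris: Beacon wins 32–9.
Ember vs Apollo: Ember wins 27–14.
Ember vs Juno: Juno wins 21–20.
Ember vs Iris: Iris wins 21–20.
Apollo vs Juno: Juno wins 26–15.
Apollo vs Iris: Iris wins 26–15.
Juno vs Iris: Juno wins 41–0.
Juno beats each rival — Beacon (21–20), Ember (21–20), Apollo (26–15), Iris (41–0) — so Juno is the Condorcet winner.

Juno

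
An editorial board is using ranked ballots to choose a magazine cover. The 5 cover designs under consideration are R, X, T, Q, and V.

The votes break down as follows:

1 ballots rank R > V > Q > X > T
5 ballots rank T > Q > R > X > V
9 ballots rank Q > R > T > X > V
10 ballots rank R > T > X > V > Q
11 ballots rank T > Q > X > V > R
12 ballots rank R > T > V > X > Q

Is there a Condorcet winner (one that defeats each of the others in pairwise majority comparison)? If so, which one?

Head-to-head results (48 voters total):
R vs X: R wins 37–11.
R vs T: R wins 32–16.
R vs Q: Q wins 25–23.
R vs V: R wins 37–11.
X vs T: T wins 47–1.
X vs Q: Q wins 26–22.
X vs V: X wins 35–13.
T vs Q: T wins 38–10.
T vs V: T wins 47–1.
Q vs V: Q wins 25–23.
No candidate beats all others: R beats T beats Q beats R, a majority cycle.

No Condorcet winner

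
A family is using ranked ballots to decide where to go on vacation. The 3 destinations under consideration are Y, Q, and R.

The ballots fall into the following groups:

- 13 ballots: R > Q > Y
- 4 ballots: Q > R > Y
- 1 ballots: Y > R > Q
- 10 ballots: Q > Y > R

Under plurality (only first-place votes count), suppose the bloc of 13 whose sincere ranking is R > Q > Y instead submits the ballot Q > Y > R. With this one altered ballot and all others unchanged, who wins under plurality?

Q

First-place totals with the altered ballot: Y 1, Q 27, R 0.
The winner is unchanged: still Q.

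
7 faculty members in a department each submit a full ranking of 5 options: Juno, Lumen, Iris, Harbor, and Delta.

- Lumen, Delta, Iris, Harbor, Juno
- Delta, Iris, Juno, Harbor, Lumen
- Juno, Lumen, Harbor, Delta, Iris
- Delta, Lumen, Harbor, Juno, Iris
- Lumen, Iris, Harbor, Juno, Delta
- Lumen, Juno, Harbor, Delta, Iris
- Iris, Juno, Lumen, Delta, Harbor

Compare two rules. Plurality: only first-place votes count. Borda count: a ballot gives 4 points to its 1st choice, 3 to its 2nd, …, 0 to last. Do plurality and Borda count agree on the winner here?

Plurality first-place counts: Juno 1, Lumen 3, Iris 1, Harbor 0, Delta 2 → Lumen.
Borda totals: Juno 14, Lumen 20, Iris 12, Harbor 10, Delta 14 → Lumen.
The two rules agree on Lumen.

Yes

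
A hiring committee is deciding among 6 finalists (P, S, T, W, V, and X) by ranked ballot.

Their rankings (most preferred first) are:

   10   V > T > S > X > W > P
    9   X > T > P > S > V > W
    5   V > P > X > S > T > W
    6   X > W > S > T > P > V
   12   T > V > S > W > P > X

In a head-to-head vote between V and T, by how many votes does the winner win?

12

Ballots ranking V above T: 10+5 = 15.
Ballots ranking T above V: 9+6+12 = 27.
T wins 27–15, a margin of 12.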